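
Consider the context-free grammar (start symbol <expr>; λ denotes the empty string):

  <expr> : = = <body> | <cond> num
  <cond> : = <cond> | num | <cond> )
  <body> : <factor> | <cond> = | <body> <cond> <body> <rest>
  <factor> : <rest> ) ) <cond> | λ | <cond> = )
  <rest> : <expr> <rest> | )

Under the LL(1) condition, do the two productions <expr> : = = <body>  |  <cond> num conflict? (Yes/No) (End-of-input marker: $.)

Yes

FIRST(= = <body>) = { = } and FIRST(<cond> num) = { =, num }.
Both contain =, so the two alternatives are not disjoint — LL(1) conflict.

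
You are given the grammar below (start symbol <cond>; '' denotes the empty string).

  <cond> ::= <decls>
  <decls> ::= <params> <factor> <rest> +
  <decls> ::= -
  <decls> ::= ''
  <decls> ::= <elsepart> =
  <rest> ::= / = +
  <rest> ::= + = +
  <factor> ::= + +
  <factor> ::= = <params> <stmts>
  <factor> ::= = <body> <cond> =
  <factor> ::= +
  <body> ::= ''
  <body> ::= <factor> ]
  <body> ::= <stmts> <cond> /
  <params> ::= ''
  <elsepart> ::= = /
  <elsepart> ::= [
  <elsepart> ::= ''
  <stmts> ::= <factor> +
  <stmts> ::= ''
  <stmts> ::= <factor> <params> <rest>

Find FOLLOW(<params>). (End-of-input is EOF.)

In <decls> ::= <params> <factor> <rest> +: add FIRST(<factor> <rest> +) = { +, = }.
In <factor> ::= = <params> <stmts>: add FIRST(<stmts>)\{''} = { +, = }.
  Since <stmts> is nullable, also add FOLLOW(<factor>) = { +, /, ] }.
In <stmts> ::= <factor> <params> <rest>: add FIRST(<rest>) = { +, / }.
Union: FOLLOW(<params>) = { +, /, =, ] }.

{ +, /, =, ] }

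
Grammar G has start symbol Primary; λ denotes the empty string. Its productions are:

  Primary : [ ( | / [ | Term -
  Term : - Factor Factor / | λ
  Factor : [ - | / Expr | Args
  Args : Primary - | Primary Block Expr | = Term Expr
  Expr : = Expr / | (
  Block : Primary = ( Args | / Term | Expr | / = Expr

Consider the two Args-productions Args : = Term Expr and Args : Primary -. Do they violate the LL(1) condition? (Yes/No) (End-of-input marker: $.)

FIRST(= Term Expr) = { = } and FIRST(Primary -) = { -, /, [ }.
The FIRST sets are disjoint and neither alternative is nullable — no conflict.

No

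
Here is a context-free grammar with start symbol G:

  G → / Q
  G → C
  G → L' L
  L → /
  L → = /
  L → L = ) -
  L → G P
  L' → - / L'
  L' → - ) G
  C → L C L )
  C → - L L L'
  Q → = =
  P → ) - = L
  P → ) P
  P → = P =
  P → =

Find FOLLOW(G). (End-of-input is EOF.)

G is the start symbol, so EOF ∈ FOLLOW(G).
In L → G P: add FIRST(P) = { ), = }.
In L' → - ) G: G is at the end, add FOLLOW(L') = { EOF, ), -, /, = }.
Union: FOLLOW(G) = { EOF, ), -, /, = }.

{ EOF, ), -, /, = }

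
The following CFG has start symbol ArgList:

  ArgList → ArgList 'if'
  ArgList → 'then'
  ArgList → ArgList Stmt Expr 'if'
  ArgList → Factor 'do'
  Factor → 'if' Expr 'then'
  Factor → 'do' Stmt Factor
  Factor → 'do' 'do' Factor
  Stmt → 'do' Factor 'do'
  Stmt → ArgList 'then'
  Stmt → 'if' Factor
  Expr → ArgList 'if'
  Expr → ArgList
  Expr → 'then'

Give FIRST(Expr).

From Expr → ArgList 'if': add FIRST(ArgList) = { 'do', 'if', 'then' }.
From Expr → ArgList: add FIRST(ArgList) = { 'do', 'if', 'then' }.
Expr → 'then' contributes {'then'}.
Union: FIRST(Expr) = { 'do', 'if', 'then' }.

{ 'do', 'if', 'then' }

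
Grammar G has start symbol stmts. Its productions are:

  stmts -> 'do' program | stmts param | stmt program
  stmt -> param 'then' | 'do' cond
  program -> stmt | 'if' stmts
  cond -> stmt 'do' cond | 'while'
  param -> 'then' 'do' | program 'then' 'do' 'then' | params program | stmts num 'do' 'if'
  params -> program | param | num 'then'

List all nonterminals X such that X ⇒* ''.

No nonterminal has an empty production or an RHS whose symbols are all nullable.

{ } (none)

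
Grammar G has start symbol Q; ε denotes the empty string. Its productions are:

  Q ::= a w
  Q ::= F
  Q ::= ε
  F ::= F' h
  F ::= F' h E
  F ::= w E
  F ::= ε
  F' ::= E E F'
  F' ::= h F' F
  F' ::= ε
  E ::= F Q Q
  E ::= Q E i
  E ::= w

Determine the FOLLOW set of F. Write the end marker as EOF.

In Q ::= F: F is at the end, add FOLLOW(Q) = { EOF, a, h, i, w }.
In F' ::= h F' F: F is at the end, add FOLLOW(F') = { a, h, i, w }.
In E ::= F Q Q: add FIRST(Q Q)\{ε} = { a, h, i, w }.
  Since Q Q is nullable, also add FOLLOW(E) = { EOF, a, h, i, w }.
Union: FOLLOW(F) = { EOF, a, h, i, w }.

{ EOF, a, h, i, w }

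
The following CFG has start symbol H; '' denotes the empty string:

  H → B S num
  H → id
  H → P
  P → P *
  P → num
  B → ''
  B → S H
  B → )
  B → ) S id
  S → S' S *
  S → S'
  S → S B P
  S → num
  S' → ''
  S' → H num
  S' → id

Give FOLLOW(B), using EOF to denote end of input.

In H → B S num: add FIRST(S num) = { ), *, id, num }.
In S → S B P: add FIRST(P) = { num }.
Union: FOLLOW(B) = { ), *, id, num }.

{ ), *, id, num }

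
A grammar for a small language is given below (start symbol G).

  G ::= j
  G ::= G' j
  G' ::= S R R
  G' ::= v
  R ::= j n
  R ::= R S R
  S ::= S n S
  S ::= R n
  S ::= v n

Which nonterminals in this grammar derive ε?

{ } (none)

No nonterminal has an empty production or an RHS whose symbols are all nullable.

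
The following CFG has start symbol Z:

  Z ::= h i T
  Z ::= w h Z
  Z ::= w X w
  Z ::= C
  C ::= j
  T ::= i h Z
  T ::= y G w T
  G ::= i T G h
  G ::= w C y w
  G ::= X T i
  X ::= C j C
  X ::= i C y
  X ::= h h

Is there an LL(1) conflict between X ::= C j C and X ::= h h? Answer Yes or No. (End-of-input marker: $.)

No

FIRST(C j C) = { j } and FIRST(h h) = { h }.
The FIRST sets are disjoint and neither alternative is nullable — no conflict.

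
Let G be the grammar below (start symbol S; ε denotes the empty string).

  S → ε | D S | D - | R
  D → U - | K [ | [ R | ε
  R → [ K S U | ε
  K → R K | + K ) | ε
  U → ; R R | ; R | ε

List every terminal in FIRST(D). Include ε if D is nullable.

{ +, -, ;, [, ε }

From D → U -: U nullable, take FIRST(U) ∪ {-} = { -, ; }.
From D → K [: K nullable, take FIRST(K) ∪ {[} = { +, [ }.
D → [ R contributes {[}.
D → ε contributes ε.
Union: FIRST(D) = { +, -, ;, [, ε }.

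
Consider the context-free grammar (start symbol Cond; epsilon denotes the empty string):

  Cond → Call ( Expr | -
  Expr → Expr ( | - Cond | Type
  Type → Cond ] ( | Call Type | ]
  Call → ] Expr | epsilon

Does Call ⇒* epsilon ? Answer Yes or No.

Yes

Call has an epsilon-production, so Call ⇒ epsilon.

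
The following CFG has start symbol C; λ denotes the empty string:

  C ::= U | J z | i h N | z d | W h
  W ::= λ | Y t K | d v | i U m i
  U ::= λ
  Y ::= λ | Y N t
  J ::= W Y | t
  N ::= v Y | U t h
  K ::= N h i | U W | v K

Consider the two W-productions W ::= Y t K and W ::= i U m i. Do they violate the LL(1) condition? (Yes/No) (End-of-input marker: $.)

FIRST(Y t K) = { t, v } and FIRST(i U m i) = { i }.
The FIRST sets are disjoint and neither alternative is nullable — no conflict.

No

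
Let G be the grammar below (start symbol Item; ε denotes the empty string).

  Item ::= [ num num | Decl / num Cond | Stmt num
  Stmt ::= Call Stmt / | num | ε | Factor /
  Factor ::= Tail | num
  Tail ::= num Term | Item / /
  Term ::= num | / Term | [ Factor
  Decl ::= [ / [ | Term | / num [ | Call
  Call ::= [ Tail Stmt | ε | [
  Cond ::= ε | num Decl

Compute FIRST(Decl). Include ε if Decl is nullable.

{ /, [, num, ε }

Decl ::= [ / [ contributes {[}.
From Decl ::= Term: add FIRST(Term) = { /, [, num }.
Decl ::= / num [ contributes {/}.
From Decl ::= Call: add FIRST(Call) = { [, ε } (including ε since Call is nullable).
Union: FIRST(Decl) = { /, [, num, ε }.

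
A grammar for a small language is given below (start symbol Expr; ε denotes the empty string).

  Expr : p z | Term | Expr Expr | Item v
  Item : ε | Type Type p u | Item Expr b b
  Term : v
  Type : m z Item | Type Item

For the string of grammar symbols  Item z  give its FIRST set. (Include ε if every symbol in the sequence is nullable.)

{ m, p, v, z }

Add FIRST(Item)\{ε} = { m, p, v }; Item is nullable, continue.
z is a terminal; add {z} and stop.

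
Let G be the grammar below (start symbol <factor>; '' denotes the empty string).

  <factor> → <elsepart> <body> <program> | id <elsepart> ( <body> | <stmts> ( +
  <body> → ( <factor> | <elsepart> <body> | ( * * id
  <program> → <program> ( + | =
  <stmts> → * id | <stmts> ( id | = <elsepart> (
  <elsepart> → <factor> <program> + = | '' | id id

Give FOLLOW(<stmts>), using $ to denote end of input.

{ ( }

In <factor> → <stmts> ( +: add FIRST(( +) = { ( }.
In <stmts> → <stmts> ( id: add FIRST(( id) = { ( }.
Union: FOLLOW(<stmts>) = { ( }.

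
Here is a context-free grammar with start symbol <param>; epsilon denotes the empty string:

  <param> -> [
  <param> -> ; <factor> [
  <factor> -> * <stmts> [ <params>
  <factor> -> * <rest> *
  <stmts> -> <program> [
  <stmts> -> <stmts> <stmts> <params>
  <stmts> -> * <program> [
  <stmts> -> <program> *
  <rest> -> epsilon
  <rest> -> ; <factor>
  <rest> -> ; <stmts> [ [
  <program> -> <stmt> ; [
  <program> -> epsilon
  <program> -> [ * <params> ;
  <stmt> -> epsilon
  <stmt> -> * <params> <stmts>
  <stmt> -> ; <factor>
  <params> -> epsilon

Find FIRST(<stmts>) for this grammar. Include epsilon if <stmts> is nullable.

From <stmts> -> <program> [: <program> nullable, take FIRST(<program>) ∪ {[} = { *, ;, [ }.
From <stmts> -> <stmts> <stmts> <params>: add FIRST(<stmts>) = { *, ;, [ }.
<stmts> -> * <program> [ contributes {*}.
From <stmts> -> <program> *: <program> nullable, take FIRST(<program>) ∪ {*} = { *, ;, [ }.
Union: FIRST(<stmts>) = { *, ;, [ }.

{ *, ;, [ }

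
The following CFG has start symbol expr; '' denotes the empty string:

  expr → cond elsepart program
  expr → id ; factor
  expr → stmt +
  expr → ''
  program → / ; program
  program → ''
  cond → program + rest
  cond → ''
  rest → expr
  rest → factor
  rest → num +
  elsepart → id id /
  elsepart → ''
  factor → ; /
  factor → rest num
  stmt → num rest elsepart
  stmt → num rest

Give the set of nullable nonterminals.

Directly nullable (have an ''-production): expr, program, cond, elsepart.
rest → expr with every symbol nullable, so rest is nullable.
No other nonterminal has a production whose RHS symbols are all nullable.

{ cond, elsepart, expr, program, rest }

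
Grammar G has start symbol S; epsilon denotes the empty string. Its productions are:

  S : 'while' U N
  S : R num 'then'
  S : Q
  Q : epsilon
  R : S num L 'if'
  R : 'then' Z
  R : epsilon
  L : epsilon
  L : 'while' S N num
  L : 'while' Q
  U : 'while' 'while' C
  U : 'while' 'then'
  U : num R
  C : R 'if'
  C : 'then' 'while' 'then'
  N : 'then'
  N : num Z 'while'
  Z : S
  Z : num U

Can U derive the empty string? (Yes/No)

Nullable nonterminals: L, Q, R, S, Z.
No production of U has an RHS whose symbols are all nullable, so U is not nullable.

No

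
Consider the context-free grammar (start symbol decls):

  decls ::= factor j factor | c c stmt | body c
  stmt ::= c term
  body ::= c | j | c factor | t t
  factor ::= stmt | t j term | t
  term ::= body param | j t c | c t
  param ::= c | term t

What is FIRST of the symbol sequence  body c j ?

Add FIRST(body) = { c, j, t }; body is not nullable, stop.

{ c, j, t }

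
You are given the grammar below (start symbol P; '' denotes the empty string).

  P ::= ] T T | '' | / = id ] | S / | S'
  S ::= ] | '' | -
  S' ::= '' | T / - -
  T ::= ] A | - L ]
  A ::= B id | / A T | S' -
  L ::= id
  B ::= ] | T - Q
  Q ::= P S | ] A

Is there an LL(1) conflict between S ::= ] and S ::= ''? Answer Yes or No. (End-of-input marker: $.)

No

FIRST(]) = { ] } and FIRST('') = { '' }.
The second is nullable but FOLLOW(S) = { /, id } is disjoint from FIRST of the first.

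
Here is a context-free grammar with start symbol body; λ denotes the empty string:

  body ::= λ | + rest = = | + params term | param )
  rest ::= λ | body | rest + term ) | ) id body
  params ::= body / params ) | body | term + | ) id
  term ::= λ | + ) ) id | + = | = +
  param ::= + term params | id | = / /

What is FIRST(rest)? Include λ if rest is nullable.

rest ::= λ contributes λ.
From rest ::= body: add FIRST(body) = { +, =, id, λ } (including λ since body is nullable).
From rest ::= rest + term ): rest nullable, take FIRST(rest) ∪ {+} = { ), +, =, id }.
rest ::= ) id body contributes {)}.
Union: FIRST(rest) = { ), +, =, id, λ }.

{ ), +, =, id, λ }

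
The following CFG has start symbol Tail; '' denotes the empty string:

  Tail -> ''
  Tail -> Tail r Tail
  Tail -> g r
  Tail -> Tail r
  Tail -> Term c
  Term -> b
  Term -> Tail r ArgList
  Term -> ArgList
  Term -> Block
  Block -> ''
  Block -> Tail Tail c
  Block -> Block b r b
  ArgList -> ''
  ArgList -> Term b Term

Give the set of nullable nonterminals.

{ ArgList, Block, Tail, Term }

Directly nullable (have an ''-production): Tail, Block, ArgList.
Term -> ArgList with every symbol nullable, so Term is nullable.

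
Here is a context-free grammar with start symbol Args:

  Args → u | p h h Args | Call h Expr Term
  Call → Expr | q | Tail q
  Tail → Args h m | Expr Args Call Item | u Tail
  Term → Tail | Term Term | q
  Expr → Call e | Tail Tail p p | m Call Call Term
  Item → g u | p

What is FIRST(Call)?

{ m, p, q, u }

From Call → Expr: add FIRST(Expr) = { m, p, q, u }.
Call → q contributes {q}.
From Call → Tail q: add FIRST(Tail) = { m, p, q, u }.
Union: FIRST(Call) = { m, p, q, u }.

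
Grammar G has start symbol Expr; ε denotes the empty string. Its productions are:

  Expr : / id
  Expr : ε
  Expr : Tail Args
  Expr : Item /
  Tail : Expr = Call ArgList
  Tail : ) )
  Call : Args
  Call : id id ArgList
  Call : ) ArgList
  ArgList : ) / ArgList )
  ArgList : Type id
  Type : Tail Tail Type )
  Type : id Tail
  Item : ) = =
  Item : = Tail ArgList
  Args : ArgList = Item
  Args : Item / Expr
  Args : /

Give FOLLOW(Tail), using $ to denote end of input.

In Expr : Tail Args: add FIRST(Args) = { ), /, =, id }.
In Type : Tail Tail Type ): add FIRST(Tail Type )) = { ), /, = }.
In Type : Tail Tail Type ): add FIRST(Type )) = { ), /, =, id }.
In Type : id Tail: Tail is at the end, add FOLLOW(Type) = { ), id }.
In Item : = Tail ArgList: add FIRST(ArgList) = { ), /, =, id }.
Union: FOLLOW(Tail) = { ), /, =, id }.

{ ), /, =, id }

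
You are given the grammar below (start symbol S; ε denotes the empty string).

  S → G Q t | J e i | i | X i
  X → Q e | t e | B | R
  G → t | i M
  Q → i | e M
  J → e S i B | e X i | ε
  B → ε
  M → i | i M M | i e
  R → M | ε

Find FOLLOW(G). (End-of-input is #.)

{ e, i }

In S → G Q t: add FIRST(Q t) = { e, i }.
Union: FOLLOW(G) = { e, i }.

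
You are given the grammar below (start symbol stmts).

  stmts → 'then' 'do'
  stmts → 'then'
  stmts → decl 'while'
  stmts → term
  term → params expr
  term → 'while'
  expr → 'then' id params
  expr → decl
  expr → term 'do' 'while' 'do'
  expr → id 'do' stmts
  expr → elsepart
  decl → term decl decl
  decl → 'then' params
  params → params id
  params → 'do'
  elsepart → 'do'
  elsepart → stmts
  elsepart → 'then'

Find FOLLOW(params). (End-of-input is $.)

In term → params expr: add FIRST(expr) = { 'do', 'then', 'while', id }.
In expr → 'then' id params: params is at the end, add FOLLOW(expr) = { $, 'do', 'then', 'while' }.
In decl → 'then' params: params is at the end, add FOLLOW(decl) = { $, 'do', 'then', 'while' }.
In params → params id: add FIRST(id) = { id }.
Union: FOLLOW(params) = { $, 'do', 'then', 'while', id }.

{ $, 'do', 'then', 'while', id }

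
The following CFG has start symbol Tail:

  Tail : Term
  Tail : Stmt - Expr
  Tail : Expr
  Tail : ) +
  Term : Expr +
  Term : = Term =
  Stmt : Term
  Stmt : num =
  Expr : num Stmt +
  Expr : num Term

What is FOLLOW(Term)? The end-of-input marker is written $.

In Tail : Term: Term is at the end, add FOLLOW(Tail) = { $ }.
In Term : = Term =: add FIRST(=) = { = }.
In Stmt : Term: Term is at the end, add FOLLOW(Stmt) = { +, - }.
In Expr : num Term: Term is at the end, add FOLLOW(Expr) = { $, + }.
Union: FOLLOW(Term) = { $, +, -, = }.

{ $, +, -, = }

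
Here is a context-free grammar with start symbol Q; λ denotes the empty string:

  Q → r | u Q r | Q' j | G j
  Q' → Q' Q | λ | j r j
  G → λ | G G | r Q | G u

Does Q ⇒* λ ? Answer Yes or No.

Nullable nonterminals: G, Q'.
No production of Q has an RHS whose symbols are all nullable, so Q is not nullable.

No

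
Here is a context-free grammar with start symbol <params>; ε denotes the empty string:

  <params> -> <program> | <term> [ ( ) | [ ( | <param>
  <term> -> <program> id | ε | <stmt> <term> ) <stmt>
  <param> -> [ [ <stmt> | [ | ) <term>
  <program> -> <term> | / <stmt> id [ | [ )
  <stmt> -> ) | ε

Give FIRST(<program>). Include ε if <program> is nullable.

From <program> -> <term>: add FIRST(<term>) = { ), /, [, id, ε } (including ε since <term> is nullable).
<program> -> / <stmt> id [ contributes {/}.
<program> -> [ ) contributes {[}.
Union: FIRST(<program>) = { ), /, [, id, ε }.

{ ), /, [, id, ε }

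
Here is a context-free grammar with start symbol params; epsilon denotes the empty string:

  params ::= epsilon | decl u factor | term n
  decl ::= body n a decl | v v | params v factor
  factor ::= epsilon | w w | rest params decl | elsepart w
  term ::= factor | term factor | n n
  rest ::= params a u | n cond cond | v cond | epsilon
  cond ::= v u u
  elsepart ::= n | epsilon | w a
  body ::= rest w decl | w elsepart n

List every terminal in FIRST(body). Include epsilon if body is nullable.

From body ::= rest w decl: rest nullable, take FIRST(rest) ∪ {w} = { a, n, v, w }.
body ::= w elsepart n contributes {w}.
Union: FIRST(body) = { a, n, v, w }.

{ a, n, v, w }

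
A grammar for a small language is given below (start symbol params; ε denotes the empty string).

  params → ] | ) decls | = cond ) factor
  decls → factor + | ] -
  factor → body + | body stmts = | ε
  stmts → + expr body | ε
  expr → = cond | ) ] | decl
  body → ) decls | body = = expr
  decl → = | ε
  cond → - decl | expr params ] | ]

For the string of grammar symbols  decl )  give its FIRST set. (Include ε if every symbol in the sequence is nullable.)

Add FIRST(decl)\{ε} = { = }; decl is nullable, continue.
) is a terminal; add {)} and stop.

{ ), = }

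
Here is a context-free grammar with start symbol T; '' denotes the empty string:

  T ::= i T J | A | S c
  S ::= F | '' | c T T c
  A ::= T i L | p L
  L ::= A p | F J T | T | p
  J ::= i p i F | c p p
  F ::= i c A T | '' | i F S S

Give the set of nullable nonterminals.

{ F, S }

Directly nullable (have an ''-production): S, F.
No other nonterminal has a production whose RHS symbols are all nullable.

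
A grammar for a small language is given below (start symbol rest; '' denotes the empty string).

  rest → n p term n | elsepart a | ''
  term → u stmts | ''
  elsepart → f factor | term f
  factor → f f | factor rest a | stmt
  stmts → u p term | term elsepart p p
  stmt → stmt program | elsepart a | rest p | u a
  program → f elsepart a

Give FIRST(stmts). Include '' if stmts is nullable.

stmts → u p term contributes {u}.
From stmts → term elsepart p p: term nullable, take FIRST(term) ∪ FIRST(elsepart) = { f, u }.
Union: FIRST(stmts) = { f, u }.

{ f, u }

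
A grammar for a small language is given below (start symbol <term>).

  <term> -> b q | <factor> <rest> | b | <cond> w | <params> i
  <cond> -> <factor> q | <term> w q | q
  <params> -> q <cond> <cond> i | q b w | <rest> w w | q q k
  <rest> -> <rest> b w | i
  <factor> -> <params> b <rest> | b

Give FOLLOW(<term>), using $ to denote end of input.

{ $, w }

<term> is the start symbol, so $ ∈ FOLLOW(<term>).
In <cond> -> <term> w q: add FIRST(w q) = { w }.
Union: FOLLOW(<term>) = { $, w }.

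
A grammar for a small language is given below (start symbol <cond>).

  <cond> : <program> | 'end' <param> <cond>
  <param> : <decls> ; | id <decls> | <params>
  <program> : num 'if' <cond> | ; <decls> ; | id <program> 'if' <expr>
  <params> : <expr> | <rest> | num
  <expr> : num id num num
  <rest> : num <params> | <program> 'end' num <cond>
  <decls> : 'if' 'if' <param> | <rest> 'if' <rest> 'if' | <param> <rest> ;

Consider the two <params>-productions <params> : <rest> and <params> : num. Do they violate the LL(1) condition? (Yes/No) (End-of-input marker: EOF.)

Yes

FIRST(<rest>) = { ;, id, num } and FIRST(num) = { num }.
Both contain num, so the two alternatives are not disjoint — LL(1) conflict.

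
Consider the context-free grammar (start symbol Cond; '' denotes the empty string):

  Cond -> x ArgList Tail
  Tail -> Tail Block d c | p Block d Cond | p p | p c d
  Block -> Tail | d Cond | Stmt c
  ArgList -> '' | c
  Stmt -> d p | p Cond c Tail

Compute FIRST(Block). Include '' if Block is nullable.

From Block -> Tail: add FIRST(Tail) = { p }.
Block -> d Cond contributes {d}.
From Block -> Stmt c: add FIRST(Stmt) = { d, p }.
Union: FIRST(Block) = { d, p }.

{ d, p }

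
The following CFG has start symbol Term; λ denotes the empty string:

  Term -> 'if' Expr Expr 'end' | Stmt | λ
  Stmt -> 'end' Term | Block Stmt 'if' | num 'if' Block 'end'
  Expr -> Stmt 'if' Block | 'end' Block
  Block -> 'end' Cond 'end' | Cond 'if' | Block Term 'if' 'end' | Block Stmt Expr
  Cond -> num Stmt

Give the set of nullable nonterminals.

Directly nullable (have an λ-production): Term.
No other nonterminal has a production whose RHS symbols are all nullable.

{ Term }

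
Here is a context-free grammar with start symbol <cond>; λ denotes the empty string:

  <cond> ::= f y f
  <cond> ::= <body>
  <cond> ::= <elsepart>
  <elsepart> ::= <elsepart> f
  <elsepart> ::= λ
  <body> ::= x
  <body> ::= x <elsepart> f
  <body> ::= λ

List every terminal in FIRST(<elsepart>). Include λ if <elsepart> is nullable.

{ f, λ }

From <elsepart> ::= <elsepart> f: <elsepart> nullable, take FIRST(<elsepart>) ∪ {f} = { f }.
<elsepart> ::= λ contributes λ.
Union: FIRST(<elsepart>) = { f, λ }.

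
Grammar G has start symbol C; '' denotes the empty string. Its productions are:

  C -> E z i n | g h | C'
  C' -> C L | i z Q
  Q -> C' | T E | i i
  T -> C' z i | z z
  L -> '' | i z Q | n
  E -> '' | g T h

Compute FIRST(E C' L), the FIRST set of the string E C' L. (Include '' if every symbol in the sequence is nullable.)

{ g, i, z }

Add FIRST(E)\{''} = { g }; E is nullable, continue.
Add FIRST(C') = { g, i, z }; C' is not nullable, stop.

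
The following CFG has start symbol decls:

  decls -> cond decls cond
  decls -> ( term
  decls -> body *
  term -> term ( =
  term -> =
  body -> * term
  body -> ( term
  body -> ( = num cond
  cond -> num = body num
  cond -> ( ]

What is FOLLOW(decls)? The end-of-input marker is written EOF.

{ EOF, (, num }

decls is the start symbol, so EOF ∈ FOLLOW(decls).
In decls -> cond decls cond: add FIRST(cond) = { (, num }.
Union: FOLLOW(decls) = { EOF, (, num }.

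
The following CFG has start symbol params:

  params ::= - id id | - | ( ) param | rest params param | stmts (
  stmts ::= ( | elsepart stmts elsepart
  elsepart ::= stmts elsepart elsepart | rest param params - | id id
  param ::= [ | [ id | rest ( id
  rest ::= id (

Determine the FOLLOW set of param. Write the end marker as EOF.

In params ::= ( ) param: param is at the end, add FOLLOW(params) = { EOF, -, [, id }.
In params ::= rest params param: param is at the end, add FOLLOW(params) = { EOF, -, [, id }.
In elsepart ::= rest param params -: add FIRST(params -) = { (, -, id }.
Union: FOLLOW(param) = { EOF, (, -, [, id }.

{ EOF, (, -, [, id }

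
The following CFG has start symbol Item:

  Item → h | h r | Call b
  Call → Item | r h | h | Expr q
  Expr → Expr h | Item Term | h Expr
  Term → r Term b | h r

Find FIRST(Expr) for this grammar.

{ h, r }

From Expr → Expr h: add FIRST(Expr) = { h, r }.
From Expr → Item Term: add FIRST(Item) = { h, r }.
Expr → h Expr contributes {h}.
Union: FIRST(Expr) = { h, r }.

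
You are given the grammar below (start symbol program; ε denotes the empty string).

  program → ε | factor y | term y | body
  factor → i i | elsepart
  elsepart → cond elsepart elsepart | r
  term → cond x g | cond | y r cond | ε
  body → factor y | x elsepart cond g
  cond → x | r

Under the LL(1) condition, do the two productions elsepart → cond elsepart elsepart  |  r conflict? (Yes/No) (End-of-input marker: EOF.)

FIRST(cond elsepart elsepart) = { r, x } and FIRST(r) = { r }.
Both contain r, so the two alternatives are not disjoint — LL(1) conflict.

Yes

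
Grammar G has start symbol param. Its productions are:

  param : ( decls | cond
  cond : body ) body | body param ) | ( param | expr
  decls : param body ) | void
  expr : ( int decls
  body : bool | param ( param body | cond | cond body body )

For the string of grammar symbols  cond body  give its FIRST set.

Add FIRST(cond) = { (, bool }; cond is not nullable, stop.

{ (, bool }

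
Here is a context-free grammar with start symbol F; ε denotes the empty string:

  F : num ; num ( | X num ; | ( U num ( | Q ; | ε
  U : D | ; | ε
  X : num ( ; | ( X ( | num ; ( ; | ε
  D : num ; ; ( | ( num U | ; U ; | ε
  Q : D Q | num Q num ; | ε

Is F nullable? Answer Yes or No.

Yes

F has an ε-production, so F ⇒ ε.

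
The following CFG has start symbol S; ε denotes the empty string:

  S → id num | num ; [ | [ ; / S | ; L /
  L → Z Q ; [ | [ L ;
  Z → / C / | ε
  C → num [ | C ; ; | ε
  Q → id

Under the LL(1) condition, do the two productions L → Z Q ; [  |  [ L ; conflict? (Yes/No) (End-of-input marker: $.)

No

FIRST(Z Q ; [) = { /, id } and FIRST([ L ;) = { [ }.
The FIRST sets are disjoint and neither alternative is nullable — no conflict.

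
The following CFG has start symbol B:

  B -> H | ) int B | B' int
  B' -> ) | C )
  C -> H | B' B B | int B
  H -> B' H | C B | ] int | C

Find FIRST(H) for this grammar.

From H -> B' H: add FIRST(B') = { ), ], int }.
From H -> C B: add FIRST(C) = { ), ], int }.
H -> ] int contributes {]}.
From H -> C: add FIRST(C) = { ), ], int }.
Union: FIRST(H) = { ), ], int }.

{ ), ], int }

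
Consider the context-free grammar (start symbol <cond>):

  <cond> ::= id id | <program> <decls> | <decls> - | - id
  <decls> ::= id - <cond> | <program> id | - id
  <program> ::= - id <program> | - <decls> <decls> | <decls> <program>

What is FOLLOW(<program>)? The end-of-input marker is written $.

{ -, id }

In <cond> ::= <program> <decls>: add FIRST(<decls>) = { -, id }.
In <decls> ::= <program> id: add FIRST(id) = { id }.
In <program> ::= - id <program>: <program> is at the end, add FOLLOW(<program>) = { -, id }.
In <program> ::= <decls> <program>: <program> is at the end, add FOLLOW(<program>) = { -, id }.
Union: FOLLOW(<program>) = { -, id }.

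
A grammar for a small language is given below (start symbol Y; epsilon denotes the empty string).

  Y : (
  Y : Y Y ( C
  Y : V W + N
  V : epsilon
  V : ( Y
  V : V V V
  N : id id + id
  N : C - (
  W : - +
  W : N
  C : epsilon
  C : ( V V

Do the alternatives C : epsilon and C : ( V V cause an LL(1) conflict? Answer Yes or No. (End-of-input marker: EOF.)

Yes

FIRST(epsilon) = { epsilon } and FIRST(( V V) = { ( }.
The first alternative is nullable and FOLLOW(C) = { EOF, (, -, id } shares ( with FIRST of the second — conflict.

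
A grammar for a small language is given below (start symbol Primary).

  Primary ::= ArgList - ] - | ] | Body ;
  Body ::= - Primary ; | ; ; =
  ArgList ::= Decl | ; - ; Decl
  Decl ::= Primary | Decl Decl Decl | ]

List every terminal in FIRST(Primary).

From Primary ::= ArgList - ] -: add FIRST(ArgList) = { -, ;, ] }.
Primary ::= ] contributes {]}.
From Primary ::= Body ;: add FIRST(Body) = { -, ; }.
Union: FIRST(Primary) = { -, ;, ] }.

{ -, ;, ] }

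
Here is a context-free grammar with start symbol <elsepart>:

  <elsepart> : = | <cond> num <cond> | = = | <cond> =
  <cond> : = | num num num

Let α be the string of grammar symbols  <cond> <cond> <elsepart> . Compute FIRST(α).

{ =, num }

Add FIRST(<cond>) = { =, num }; <cond> is not nullable, stop.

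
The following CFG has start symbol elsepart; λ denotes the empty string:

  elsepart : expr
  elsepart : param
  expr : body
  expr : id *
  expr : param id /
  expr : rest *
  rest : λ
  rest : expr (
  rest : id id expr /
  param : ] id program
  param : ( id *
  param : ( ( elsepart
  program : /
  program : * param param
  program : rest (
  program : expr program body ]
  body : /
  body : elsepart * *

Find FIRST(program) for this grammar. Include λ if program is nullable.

{ (, *, /, ], id }

program : / contributes {/}.
program : * param param contributes {*}.
From program : rest (: rest nullable, take FIRST(rest) ∪ {(} = { (, *, /, ], id }.
From program : expr program body ]: add FIRST(expr) = { (, *, /, ], id }.
Union: FIRST(program) = { (, *, /, ], id }.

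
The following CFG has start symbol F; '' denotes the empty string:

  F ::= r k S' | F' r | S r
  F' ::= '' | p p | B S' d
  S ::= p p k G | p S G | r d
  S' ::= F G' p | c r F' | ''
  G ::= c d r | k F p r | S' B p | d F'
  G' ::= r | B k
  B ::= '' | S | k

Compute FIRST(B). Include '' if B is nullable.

{ k, p, r, '' }

B ::= '' contributes ''.
From B ::= S: add FIRST(S) = { p, r }.
B ::= k contributes {k}.
Union: FIRST(B) = { k, p, r, '' }.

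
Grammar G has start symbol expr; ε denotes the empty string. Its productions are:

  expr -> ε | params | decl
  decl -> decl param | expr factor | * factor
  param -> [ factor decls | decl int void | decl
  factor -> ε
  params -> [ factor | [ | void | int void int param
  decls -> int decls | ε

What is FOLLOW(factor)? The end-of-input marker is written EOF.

In decl -> expr factor: factor is at the end, add FOLLOW(decl) = { EOF, *, [, int, void }.
In decl -> * factor: factor is at the end, add FOLLOW(decl) = { EOF, *, [, int, void }.
In param -> [ factor decls: add FIRST(decls)\{ε} = { int }.
  Since decls is nullable, also add FOLLOW(param) = { EOF, *, [, int, void }.
In params -> [ factor: factor is at the end, add FOLLOW(params) = { EOF, *, [, int, void }.
Union: FOLLOW(factor) = { EOF, *, [, int, void }.

{ EOF, *, [, int, void }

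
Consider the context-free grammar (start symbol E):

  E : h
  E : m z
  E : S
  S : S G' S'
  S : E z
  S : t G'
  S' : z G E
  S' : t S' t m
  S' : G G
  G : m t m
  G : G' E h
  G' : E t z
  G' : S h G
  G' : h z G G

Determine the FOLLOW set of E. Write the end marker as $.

E is the start symbol, so $ ∈ FOLLOW(E).
In S : E z: add FIRST(z) = { z }.
In S' : z G E: E is at the end, add FOLLOW(S') = { $, h, m, t, z }.
In G : G' E h: add FIRST(h) = { h }.
In G' : E t z: add FIRST(t z) = { t }.
Union: FOLLOW(E) = { $, h, m, t, z }.

{ $, h, m, t, z }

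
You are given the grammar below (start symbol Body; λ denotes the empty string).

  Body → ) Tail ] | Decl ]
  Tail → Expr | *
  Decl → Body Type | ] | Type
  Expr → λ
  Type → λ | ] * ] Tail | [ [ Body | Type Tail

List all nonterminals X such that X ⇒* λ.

{ Decl, Expr, Tail, Type }

Directly nullable (have an λ-production): Expr, Type.
Decl → Type with every symbol nullable, so Decl is nullable.
Tail → Expr with every symbol nullable, so Tail is nullable.
No other nonterminal has a production whose RHS symbols are all nullable.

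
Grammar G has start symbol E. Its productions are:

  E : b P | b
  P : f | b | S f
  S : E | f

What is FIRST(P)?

P : f contributes {f}.
P : b contributes {b}.
From P : S f: add FIRST(S) = { b, f }.
Union: FIRST(P) = { b, f }.

{ b, f }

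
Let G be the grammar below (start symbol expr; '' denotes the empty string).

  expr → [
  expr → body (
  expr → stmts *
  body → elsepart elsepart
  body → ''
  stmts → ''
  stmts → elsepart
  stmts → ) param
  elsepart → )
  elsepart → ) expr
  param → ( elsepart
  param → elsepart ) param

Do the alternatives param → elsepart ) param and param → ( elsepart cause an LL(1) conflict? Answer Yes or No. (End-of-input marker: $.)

No

FIRST(elsepart ) param) = { ) } and FIRST(( elsepart) = { ( }.
The FIRST sets are disjoint and neither alternative is nullable — no conflict.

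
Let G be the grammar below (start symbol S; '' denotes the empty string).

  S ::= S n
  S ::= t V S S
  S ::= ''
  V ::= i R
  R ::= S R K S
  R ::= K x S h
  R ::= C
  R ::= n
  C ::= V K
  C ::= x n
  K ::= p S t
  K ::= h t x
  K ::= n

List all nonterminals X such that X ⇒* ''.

Directly nullable (have an ''-production): S.
No other nonterminal has a production whose RHS symbols are all nullable.

{ S }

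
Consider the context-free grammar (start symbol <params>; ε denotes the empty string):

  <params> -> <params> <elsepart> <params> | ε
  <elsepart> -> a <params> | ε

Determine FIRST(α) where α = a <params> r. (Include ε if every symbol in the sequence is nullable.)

{ a }

a is a terminal; add {a} and stop.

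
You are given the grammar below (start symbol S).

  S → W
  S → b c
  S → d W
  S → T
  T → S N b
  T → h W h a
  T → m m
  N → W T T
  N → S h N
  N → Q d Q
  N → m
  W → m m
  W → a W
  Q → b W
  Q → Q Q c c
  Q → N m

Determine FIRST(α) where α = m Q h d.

m is a terminal; add {m} and stop.

{ m }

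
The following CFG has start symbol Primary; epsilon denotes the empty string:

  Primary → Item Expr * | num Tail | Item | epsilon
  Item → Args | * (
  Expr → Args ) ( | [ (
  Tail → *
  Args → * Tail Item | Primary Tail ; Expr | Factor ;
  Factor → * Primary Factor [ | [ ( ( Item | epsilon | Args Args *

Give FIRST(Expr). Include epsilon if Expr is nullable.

From Expr → Args ) (: add FIRST(Args) = { *, ;, [, num }.
Expr → [ ( contributes {[}.
Union: FIRST(Expr) = { *, ;, [, num }.

{ *, ;, [, num }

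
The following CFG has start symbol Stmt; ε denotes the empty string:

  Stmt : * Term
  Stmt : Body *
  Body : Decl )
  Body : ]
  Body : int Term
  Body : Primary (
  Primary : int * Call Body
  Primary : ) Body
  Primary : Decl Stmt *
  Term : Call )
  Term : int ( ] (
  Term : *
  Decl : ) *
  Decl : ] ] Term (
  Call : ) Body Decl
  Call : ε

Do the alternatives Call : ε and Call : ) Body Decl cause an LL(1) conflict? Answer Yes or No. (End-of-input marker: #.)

FIRST(ε) = { ε } and FIRST() Body Decl) = { ) }.
The first alternative is nullable and FOLLOW(Call) = { ), ], int } shares ) with FIRST of the second — conflict.

Yes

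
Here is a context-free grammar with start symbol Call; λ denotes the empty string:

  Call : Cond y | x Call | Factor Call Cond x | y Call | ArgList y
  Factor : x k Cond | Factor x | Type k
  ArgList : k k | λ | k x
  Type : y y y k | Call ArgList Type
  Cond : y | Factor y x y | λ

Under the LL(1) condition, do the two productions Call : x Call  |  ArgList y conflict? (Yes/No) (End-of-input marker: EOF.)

FIRST(x Call) = { x } and FIRST(ArgList y) = { k, y }.
The FIRST sets are disjoint and neither alternative is nullable — no conflict.

No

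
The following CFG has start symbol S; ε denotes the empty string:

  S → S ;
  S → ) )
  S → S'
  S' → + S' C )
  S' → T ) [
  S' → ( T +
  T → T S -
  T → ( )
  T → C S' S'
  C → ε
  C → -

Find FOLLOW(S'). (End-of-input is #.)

In S → S': S' is at the end, add FOLLOW(S) = { #, -, ; }.
In S' → + S' C ): add FIRST(C )) = { ), - }.
In T → C S' S': add FIRST(S') = { (, +, - }.
In T → C S' S': S' is at the end, add FOLLOW(T) = { (, ), +, - }.
Union: FOLLOW(S') = { #, (, ), +, -, ; }.

{ #, (, ), +, -, ; }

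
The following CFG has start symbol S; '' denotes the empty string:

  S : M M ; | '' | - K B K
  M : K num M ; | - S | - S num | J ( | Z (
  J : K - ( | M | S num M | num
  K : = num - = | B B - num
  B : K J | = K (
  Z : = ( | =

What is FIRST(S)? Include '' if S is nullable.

{ -, =, num, '' }

From S : M M ;: add FIRST(M) = { -, =, num }.
S : '' contributes ''.
S : - K B K contributes {-}.
Union: FIRST(S) = { -, =, num, '' }.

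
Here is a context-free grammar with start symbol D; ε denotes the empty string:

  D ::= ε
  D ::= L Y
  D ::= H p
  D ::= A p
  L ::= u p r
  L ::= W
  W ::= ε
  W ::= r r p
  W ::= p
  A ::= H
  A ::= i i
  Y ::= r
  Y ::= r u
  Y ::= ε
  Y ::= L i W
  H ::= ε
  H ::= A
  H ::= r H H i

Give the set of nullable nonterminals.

{ A, D, H, L, W, Y }

Directly nullable (have an ε-production): D, W, Y, H.
A ::= H with every symbol nullable, so A is nullable.
L ::= W with every symbol nullable, so L is nullable.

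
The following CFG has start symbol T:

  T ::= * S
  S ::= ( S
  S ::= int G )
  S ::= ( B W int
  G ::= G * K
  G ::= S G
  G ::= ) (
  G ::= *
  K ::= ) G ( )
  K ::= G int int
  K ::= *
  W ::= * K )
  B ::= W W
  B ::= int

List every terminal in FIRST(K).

{ (, ), *, int }

K ::= ) G ( ) contributes {)}.
From K ::= G int int: add FIRST(G) = { (, ), *, int }.
K ::= * contributes {*}.
Union: FIRST(K) = { (, ), *, int }.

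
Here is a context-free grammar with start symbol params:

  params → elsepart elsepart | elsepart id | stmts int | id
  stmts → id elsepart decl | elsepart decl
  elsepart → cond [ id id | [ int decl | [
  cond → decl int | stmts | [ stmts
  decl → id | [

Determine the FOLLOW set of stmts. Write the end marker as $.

{ [, int }

In params → stmts int: add FIRST(int) = { int }.
In cond → stmts: stmts is at the end, add FOLLOW(cond) = { [ }.
In cond → [ stmts: stmts is at the end, add FOLLOW(cond) = { [ }.
Union: FOLLOW(stmts) = { [, int }.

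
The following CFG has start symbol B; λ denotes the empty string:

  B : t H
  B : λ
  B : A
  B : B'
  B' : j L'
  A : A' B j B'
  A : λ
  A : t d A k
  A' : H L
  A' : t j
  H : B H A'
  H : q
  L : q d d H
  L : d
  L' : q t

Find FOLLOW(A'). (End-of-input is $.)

In A : A' B j B': add FIRST(B j B') = { j, q, t }.
In H : B H A': A' is at the end, add FOLLOW(H) = { $, d, j, q, t }.
Union: FOLLOW(A') = { $, d, j, q, t }.

{ $, d, j, q, t }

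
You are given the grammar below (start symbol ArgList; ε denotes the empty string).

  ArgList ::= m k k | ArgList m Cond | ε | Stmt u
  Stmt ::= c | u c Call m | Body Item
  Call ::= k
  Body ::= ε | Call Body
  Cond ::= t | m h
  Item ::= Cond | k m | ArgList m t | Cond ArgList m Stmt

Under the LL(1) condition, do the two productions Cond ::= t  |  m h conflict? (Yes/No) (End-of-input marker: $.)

No

FIRST(t) = { t } and FIRST(m h) = { m }.
The FIRST sets are disjoint and neither alternative is nullable — no conflict.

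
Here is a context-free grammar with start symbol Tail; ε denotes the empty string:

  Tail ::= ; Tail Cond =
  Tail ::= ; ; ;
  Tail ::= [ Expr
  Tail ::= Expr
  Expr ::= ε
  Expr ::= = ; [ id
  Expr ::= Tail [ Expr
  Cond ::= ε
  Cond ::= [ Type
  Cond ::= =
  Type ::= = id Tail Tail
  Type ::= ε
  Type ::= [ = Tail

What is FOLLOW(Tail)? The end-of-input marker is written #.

{ #, ;, =, [ }

Tail is the start symbol, so # ∈ FOLLOW(Tail).
In Tail ::= ; Tail Cond =: add FIRST(Cond =) = { =, [ }.
In Expr ::= Tail [ Expr: add FIRST([ Expr) = { [ }.
In Type ::= = id Tail Tail: add FIRST(Tail)\{ε} = { ;, =, [ }.
  Since Tail is nullable, also add FOLLOW(Type) = { = }.
In Type ::= = id Tail Tail: Tail is at the end, add FOLLOW(Type) = { = }.
In Type ::= [ = Tail: Tail is at the end, add FOLLOW(Type) = { = }.
Union: FOLLOW(Tail) = { #, ;, =, [ }.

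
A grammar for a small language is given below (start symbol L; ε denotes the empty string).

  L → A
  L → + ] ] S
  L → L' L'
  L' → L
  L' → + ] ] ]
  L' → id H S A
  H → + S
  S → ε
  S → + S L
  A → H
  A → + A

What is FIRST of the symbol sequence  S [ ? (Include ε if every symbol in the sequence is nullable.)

{ +, [ }

Add FIRST(S)\{ε} = { + }; S is nullable, continue.
[ is a terminal; add {[} and stop.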